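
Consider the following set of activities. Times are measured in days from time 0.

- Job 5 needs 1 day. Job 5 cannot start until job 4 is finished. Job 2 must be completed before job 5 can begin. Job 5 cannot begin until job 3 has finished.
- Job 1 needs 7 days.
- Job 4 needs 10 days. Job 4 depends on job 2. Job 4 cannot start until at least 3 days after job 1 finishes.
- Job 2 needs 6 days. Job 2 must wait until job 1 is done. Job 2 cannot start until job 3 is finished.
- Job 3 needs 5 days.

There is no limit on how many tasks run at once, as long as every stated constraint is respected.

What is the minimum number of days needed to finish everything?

24

Job 3 has no prerequisites, so it starts at day 0 and finishes at day 5.
Job 1 can start immediately at day 0; it finishes at day 7.
For job 2: job 1 (finishes day 7); job 3 (finishes day 5). Taking the maximum gives a start of day 7, and it finishes at 7 + 6 = day 13.
Job 4 needs all of job 2 (finishes day 13); job 1 (finishes day 7, plus 3-day gap → day 10). That puts its earliest start at day 13; it finishes at 13 + 10 = day 23.
Job 5 has to wait for job 4 (finishes day 23); job 2 (finishes day 13); job 3 (finishes day 5). The latest of these is day 23, so job 5 runs day 23 to 23 + 1 = day 24.
All tasks are finished once the last one completes. Finish times: Job 1 at 7, Job 2 at 13, Job 3 at 5, Job 4 at 23, Job 5 at 24. The latest is day 24.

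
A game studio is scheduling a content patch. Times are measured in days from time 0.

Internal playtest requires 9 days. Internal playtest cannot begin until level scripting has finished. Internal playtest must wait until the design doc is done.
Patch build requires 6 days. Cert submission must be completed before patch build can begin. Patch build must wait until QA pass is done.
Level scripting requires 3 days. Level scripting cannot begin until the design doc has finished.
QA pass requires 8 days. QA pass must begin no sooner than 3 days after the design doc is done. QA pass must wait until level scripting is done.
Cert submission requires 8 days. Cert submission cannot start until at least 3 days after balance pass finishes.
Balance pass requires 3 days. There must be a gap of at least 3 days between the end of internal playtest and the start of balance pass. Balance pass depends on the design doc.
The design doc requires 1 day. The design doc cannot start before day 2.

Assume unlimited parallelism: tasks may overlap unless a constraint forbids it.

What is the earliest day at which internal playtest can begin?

6

After its own release at day 2, the design doc can start at day 2 and finishes at day 3.
Level scripting cannot begin until the design doc (finishes day 3). It runs from day 3 to 3 + 3 = day 6.
Internal playtest waits on level scripting (finishes day 6); the design doc (finishes day 3). The latest of these is day 6, which is the earliest internal playtest can start.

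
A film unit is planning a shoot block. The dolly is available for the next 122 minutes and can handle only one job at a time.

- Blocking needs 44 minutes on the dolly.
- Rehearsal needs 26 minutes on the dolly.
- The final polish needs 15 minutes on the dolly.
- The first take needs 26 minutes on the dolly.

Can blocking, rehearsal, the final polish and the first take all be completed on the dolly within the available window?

Yes

Running back to back, the jobs need 44 + 26 + 15 + 26 = 111 minutes on the dolly.
Since 111 ≤ 122, they fit within the window.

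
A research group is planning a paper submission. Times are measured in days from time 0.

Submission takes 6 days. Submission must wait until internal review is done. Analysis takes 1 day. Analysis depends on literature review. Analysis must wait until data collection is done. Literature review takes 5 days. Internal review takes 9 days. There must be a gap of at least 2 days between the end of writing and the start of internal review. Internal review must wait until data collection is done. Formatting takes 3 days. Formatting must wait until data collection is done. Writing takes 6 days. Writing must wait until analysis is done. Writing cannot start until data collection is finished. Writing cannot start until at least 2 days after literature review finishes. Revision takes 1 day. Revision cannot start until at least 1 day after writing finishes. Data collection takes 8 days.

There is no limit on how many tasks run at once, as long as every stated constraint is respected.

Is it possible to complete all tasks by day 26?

No

Data collection has no prerequisites, so it starts at day 0 and finishes at day 8.
Formatting waits on data collection (finishes day 8), so it starts at day 8 and finishes at 8 + 3 = day 11.
Nothing blocks literature review, so it runs from day 0 to day 5.
For analysis: literature review (finishes day 5); data collection (finishes day 8). Taking the maximum gives a start of day 8, and it finishes at 8 + 1 = day 9.
For writing: analysis (finishes day 9); data collection (finishes day 8); literature review (finishes day 5, plus 2-day gap → day 7). Taking the maximum gives a start of day 9, and it finishes at 9 + 6 = day 15.
Revision waits on writing (finishes day 15, plus 1-day gap → day 16), so it starts at day 16 and finishes at 16 + 1 = day 17.
For internal review: writing (finishes day 15, plus 2-day gap → day 17); data collection (finishes day 8). Taking the maximum gives a start of day 17, and it finishes at 17 + 9 = day 26.
Submission cannot begin until internal review (finishes day 26). It runs from day 26 to 26 + 6 = day 32.
The earliest everything can be done is day 32, which is after the deadline of 26, so it is not possible.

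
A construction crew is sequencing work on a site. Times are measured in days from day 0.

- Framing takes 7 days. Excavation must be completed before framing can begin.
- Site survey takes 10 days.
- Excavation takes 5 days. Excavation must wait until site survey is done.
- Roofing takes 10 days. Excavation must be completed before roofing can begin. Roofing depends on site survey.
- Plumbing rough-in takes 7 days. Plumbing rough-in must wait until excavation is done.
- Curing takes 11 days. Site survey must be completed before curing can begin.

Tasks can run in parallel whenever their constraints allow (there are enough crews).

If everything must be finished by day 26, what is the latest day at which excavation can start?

Framing must finish by day 26; it takes 7 days, so it must start by 26 − 7 = day 19.
Roofing must finish by day 26; it takes 10 days, so it must start by 26 − 10 = day 16.
Nothing follows plumbing rough-in; the deadline of day 26 is its only limit. It must start by 26 − 7 = day 19.
Excavation has several dependents: framing (must start by day 19); roofing (must start by day 16); plumbing rough-in (must start by day 19). The earliest of those limits is day 16, so excavation must start by 16 − 5 = day 11.

11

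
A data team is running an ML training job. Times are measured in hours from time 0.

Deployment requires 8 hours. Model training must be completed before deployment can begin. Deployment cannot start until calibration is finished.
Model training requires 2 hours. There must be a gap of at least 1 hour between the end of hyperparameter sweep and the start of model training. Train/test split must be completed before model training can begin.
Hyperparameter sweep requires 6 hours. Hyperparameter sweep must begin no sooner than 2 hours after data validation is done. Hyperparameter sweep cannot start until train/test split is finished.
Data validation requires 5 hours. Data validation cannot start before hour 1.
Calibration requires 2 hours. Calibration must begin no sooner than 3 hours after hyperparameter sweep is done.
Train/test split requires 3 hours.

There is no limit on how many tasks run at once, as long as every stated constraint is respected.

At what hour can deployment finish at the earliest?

Train/test split can start immediately at hour 0; it finishes at hour 3.
Data validation waits on its own release at hour 1, so it starts at hour 1 and finishes at 1 + 5 = hour 6.
Hyperparameter sweep cannot start until data validation (finishes hour 6, plus 2-hour gap → hour 8); train/test split (finishes hour 3). The controlling bound is hour 8, so hyperparameter sweep finishes at 8 + 6 = hour 14.
Calibration cannot begin until hyperparameter sweep (finishes hour 14, plus 3-hour gap → hour 17). It runs from hour 17 to 17 + 2 = hour 19.
Model training has to wait for hyperparameter sweep (finishes hour 14, plus 1-hour gap → hour 15); train/test split (finishes hour 3). The latest of these is hour 15, so model training runs hour 15 to 15 + 2 = hour 17.
Deployment has to wait for model training (finishes hour 17); calibration (finishes hour 19). The latest of these is hour 19, so deployment runs hour 19 to 19 + 8 = hour 27.

27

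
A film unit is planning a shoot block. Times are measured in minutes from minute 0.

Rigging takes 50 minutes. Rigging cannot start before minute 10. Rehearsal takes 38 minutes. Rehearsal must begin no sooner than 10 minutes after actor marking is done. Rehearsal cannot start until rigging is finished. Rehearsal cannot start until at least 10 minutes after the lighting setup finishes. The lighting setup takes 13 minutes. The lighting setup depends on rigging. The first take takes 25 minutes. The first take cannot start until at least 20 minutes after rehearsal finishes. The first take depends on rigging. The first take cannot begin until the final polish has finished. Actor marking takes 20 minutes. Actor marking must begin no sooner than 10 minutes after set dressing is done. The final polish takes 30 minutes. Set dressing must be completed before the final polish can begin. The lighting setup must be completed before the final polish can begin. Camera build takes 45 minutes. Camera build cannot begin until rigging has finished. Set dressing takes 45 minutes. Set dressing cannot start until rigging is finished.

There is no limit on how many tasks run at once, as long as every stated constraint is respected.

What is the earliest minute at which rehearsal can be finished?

Rigging cannot begin until its own release at minute 10. It runs from minute 10 to 10 + 50 = minute 60.
The lighting setup cannot begin until rigging (finishes minute 60). It runs from minute 60 to 60 + 13 = minute 73.
After rigging (finishes minute 60), set dressing can start at minute 60 and finishes at minute 105.
Actor marking cannot begin until set dressing (finishes minute 105, plus 10-minute gap → minute 115). It runs from minute 115 to 115 + 20 = minute 135.
Rehearsal has to wait for actor marking (finishes minute 135, plus 10-minute gap → minute 145); rigging (finishes minute 60); the lighting setup (finishes minute 73, plus 10-minute gap → minute 83). The latest of these is minute 145, so rehearsal runs minute 145 to 145 + 38 = minute 183.

183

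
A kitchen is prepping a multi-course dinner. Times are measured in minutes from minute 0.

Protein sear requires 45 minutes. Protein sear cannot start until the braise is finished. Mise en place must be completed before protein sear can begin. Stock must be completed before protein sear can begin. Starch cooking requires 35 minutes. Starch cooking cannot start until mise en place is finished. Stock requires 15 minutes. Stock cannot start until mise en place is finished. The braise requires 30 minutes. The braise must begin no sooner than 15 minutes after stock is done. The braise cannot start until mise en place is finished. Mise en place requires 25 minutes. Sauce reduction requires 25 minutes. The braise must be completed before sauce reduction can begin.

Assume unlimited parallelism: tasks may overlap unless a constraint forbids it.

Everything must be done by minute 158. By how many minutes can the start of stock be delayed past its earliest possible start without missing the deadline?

Nothing blocks mise en place, so it runs from minute 0 to minute 25.
Stock waits on mise en place (finishes minute 25), so it starts at minute 25 and finishes at 25 + 15 = minute 40.

Working backward from the deadline:
Protein sear has no dependents, so it just needs to finish by minute 158. Starting by 158 − 45 = minute 113 achieves that.
Sauce reduction must finish by minute 158; it takes 25 minutes, so it must start by 158 − 25 = minute 133.
For the braise: protein sear (must start by minute 113); sauce reduction (must start by minute 133). The most restrictive is minute 113; with a 30-minute duration, the braise must start by minute 83.
Stock must finish in time for the braise (must start by minute 83, minus 15-minute gap → minute 68); protein sear (must start by minute 113). The tightest is minute 68, so stock must start by 68 − 15 = minute 53.
So stock can start as early as minute 25 and as late as minute 53, giving 53 − 25 = 28 minutes of slack.

28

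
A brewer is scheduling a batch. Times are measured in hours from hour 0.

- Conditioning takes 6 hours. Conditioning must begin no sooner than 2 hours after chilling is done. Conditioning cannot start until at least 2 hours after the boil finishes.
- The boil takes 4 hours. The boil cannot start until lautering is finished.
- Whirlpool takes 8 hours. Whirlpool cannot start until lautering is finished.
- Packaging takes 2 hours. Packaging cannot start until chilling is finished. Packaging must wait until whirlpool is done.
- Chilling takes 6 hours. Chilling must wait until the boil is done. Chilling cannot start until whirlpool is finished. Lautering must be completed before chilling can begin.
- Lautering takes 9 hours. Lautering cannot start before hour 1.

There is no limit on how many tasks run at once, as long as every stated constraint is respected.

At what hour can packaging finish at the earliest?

26

Lautering waits on its own release at hour 1, so it starts at hour 1 and finishes at 1 + 9 = hour 10.
Whirlpool cannot begin until lautering (finishes hour 10). It runs from hour 10 to 10 + 8 = hour 18.
The boil cannot begin until lautering (finishes hour 10). It runs from hour 10 to 10 + 4 = hour 14.
Chilling needs all of the boil (finishes hour 14); whirlpool (finishes hour 18); lautering (finishes hour 10). That puts its earliest start at hour 18; it finishes at 18 + 6 = hour 24.
Packaging has to wait for chilling (finishes hour 24); whirlpool (finishes hour 18). The latest of these is hour 24, so packaging runs hour 24 to 24 + 2 = hour 26.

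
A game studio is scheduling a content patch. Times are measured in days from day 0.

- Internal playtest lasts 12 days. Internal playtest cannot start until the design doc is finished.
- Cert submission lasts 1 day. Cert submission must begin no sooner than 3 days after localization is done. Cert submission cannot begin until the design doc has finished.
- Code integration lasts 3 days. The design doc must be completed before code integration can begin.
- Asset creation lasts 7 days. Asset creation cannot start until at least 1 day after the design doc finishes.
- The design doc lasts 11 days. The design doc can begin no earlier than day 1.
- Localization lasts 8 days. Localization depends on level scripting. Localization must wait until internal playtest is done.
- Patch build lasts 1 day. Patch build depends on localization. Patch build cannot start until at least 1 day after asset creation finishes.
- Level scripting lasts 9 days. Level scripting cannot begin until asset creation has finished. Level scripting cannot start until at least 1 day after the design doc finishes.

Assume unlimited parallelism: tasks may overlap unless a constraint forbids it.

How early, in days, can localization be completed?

The design doc cannot begin until its own release at day 1. It runs from day 1 to 1 + 11 = day 12.
Internal playtest waits on the design doc (finishes day 12), so it starts at day 12 and finishes at 12 + 12 = day 24.
Asset creation waits on the design doc (finishes day 12, plus 1-day gap → day 13), so it starts at day 13 and finishes at 13 + 7 = day 20.
Level scripting needs all of asset creation (finishes day 20); the design doc (finishes day 12, plus 1-day gap → day 13). That puts its earliest start at day 20; it finishes at 20 + 9 = day 29.
Localization cannot start until level scripting (finishes day 29); internal playtest (finishes day 24). The controlling bound is day 29, so localization finishes at 29 + 8 = day 37.

37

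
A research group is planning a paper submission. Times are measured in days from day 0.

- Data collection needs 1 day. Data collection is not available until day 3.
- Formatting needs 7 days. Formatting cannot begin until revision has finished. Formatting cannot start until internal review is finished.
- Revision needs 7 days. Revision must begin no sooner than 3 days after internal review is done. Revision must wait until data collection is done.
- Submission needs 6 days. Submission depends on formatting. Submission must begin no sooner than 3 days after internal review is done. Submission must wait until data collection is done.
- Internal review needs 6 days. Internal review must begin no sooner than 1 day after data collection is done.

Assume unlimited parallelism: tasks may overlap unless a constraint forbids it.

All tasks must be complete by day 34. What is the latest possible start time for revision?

14

Submission has no dependents, so it just needs to finish by day 34. Starting by 34 − 6 = day 28 achieves that.
Formatting feeds into submission (must start by day 28); so formatting must finish by day 28 and therefore start by day 21.
Revision has to be done before formatting (must start by day 21). That means finishing by day 21, i.e. starting by 21 − 7 = day 14.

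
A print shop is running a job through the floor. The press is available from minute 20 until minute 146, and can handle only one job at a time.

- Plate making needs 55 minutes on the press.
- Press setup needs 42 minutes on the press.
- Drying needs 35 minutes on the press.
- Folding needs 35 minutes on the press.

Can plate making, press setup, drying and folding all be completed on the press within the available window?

No

The press window is 146 − 20 = 126 minutes.
Running back to back, the jobs need 55 + 42 + 35 + 35 = 167 minutes on the press.
Since 167 > 126, they cannot all fit.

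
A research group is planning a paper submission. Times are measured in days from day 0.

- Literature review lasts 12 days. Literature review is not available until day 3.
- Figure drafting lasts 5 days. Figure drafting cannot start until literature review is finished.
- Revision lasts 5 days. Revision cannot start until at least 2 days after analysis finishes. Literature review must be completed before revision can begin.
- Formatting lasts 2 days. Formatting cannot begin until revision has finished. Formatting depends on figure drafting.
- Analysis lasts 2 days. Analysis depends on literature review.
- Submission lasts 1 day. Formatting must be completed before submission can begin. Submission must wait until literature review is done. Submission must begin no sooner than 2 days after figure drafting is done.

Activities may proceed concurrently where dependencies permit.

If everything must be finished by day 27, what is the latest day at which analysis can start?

15

Submission has no dependents, so it just needs to finish by day 27. Starting by 27 − 1 = day 26 achieves that.
Formatting must finish before submission (must start by day 26). With a 2-day duration, formatting must start by 26 − 2 = day 24.
Revision must finish before formatting (must start by day 24). With a 5-day duration, revision must start by 24 − 5 = day 19.
Analysis has to be done before revision (must start by day 19, minus 2-day gap → day 17). That means finishing by day 17, i.e. starting by 17 − 2 = day 15.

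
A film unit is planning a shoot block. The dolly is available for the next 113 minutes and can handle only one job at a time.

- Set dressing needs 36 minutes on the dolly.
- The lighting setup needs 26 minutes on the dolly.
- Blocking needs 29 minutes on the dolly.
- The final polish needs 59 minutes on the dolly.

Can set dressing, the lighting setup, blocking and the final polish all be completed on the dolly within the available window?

No

Running back to back, the jobs need 36 + 26 + 29 + 59 = 150 minutes on the dolly.
Since 150 > 113, they cannot all fit.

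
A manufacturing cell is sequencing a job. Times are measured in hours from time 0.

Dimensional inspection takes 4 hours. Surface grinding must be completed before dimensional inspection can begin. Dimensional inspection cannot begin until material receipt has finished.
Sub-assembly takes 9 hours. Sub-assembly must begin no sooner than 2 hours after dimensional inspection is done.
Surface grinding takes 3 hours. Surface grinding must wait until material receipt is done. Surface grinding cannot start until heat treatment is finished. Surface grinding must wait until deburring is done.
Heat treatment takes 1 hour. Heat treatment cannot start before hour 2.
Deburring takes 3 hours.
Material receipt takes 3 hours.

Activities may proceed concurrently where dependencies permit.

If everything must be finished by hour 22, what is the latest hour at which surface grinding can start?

Nothing follows sub-assembly; the deadline of hour 22 is its only limit. It must start by 22 − 9 = hour 13.
Dimensional inspection feeds into sub-assembly (must start by hour 13, minus 2-hour gap → hour 11); so dimensional inspection must finish by hour 11 and therefore start by hour 7.
Since dimensional inspection (must start by hour 7) depends on it, surface grinding must finish by hour 7. Backing off its 3-hour duration gives a latest start of hour 4.

4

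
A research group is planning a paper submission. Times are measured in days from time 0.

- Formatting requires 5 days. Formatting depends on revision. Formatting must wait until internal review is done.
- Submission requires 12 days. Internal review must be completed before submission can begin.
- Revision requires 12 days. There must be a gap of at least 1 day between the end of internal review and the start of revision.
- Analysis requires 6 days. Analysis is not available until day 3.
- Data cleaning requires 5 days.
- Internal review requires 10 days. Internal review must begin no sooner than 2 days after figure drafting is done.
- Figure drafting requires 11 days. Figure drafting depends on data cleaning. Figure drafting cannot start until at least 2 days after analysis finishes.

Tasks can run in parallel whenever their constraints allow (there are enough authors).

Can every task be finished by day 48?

No

Analysis waits on its own release at day 3, so it starts at day 3 and finishes at 3 + 6 = day 9.
Nothing blocks data cleaning, so it runs from day 0 to day 5.
Figure drafting needs all of data cleaning (finishes day 5); analysis (finishes day 9, plus 2-day gap → day 11). That puts its earliest start at day 11; it finishes at 11 + 11 = day 22.
After figure drafting (finishes day 22, plus 2-day gap → day 24), internal review can start at day 24 and finishes at day 34.
Submission cannot begin until internal review (finishes day 34). It runs from day 34 to 34 + 12 = day 46.
Revision cannot begin until internal review (finishes day 34, plus 1-day gap → day 35). It runs from day 35 to 35 + 12 = day 47.
Formatting cannot start until revision (finishes day 47); internal review (finishes day 34). The controlling bound is day 47, so formatting finishes at 47 + 5 = day 52.
The earliest everything can be done is day 52, which is after the deadline of 48, so it is not possible.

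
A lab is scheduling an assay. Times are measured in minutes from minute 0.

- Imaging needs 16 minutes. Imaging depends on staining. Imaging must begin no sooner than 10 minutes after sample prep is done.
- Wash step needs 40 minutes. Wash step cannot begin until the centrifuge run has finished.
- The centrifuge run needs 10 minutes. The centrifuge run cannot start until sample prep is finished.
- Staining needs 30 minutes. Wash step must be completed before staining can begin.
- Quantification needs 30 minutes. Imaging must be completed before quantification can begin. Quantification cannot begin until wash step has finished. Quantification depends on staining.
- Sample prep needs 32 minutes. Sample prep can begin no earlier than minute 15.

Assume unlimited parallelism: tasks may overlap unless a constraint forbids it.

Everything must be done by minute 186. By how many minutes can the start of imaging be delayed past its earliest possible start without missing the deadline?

13

Sample prep waits on its own release at minute 15, so it starts at minute 15 and finishes at 15 + 32 = minute 47.
The centrifuge run waits on sample prep (finishes minute 47), so it starts at minute 47 and finishes at 47 + 10 = minute 57.
After the centrifuge run (finishes minute 57), wash step can start at minute 57 and finishes at minute 97.
After wash step (finishes minute 97), staining can start at minute 97 and finishes at minute 127.
Imaging has to wait for staining (finishes minute 127); sample prep (finishes minute 47, plus 10-minute gap → minute 57). The latest of these is minute 127, so imaging runs minute 127 to 127 + 16 = minute 143.

Working backward from the deadline:
Nothing follows quantification; the deadline of minute 186 is its only limit. It must start by 186 − 30 = minute 156.
Since quantification (must start by minute 156) depends on it, imaging must finish by minute 156. Backing off its 16-minute duration gives a latest start of minute 140.
So imaging can start as early as minute 127 and as late as minute 140, giving 140 − 127 = 13 minutes of slack.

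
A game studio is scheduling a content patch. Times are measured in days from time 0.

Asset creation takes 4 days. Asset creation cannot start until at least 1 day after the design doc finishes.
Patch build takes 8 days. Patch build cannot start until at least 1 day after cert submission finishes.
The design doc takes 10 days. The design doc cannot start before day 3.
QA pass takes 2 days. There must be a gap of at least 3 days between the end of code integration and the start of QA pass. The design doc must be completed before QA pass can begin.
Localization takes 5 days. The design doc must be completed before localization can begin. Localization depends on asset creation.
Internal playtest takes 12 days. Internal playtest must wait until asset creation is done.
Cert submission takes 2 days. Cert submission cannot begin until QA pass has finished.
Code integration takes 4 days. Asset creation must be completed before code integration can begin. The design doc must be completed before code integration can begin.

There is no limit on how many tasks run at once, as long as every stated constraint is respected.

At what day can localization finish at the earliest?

23

After its own release at day 3, the design doc can start at day 3 and finishes at day 13.
Asset creation cannot begin until the design doc (finishes day 13, plus 1-day gap → day 14). It runs from day 14 to 14 + 4 = day 18.
Localization has to wait for the design doc (finishes day 13); asset creation (finishes day 18). The latest of these is day 18, so localization runs day 18 to 18 + 5 = day 23.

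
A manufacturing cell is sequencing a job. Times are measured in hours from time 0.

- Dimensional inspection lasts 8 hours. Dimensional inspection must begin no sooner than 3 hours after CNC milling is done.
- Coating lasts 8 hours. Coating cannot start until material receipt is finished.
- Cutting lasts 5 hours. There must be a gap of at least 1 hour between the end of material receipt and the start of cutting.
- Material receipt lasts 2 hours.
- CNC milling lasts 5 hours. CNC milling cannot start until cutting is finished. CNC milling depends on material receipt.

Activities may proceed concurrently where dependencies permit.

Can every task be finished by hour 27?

Material receipt can start immediately at hour 0; it finishes at hour 2.
After material receipt (finishes hour 2), coating can start at hour 2 and finishes at hour 10.
Cutting cannot begin until material receipt (finishes hour 2, plus 1-hour gap → hour 3). It runs from hour 3 to 3 + 5 = hour 8.
CNC milling needs all of cutting (finishes hour 8); material receipt (finishes hour 2). That puts its earliest start at hour 8; it finishes at 8 + 5 = hour 13.
Dimensional inspection waits on CNC milling (finishes hour 13, plus 3-hour gap → hour 16), so it starts at hour 16 and finishes at 16 + 8 = hour 24.
Every task is finished by hour 24, which is no later than the deadline of 27, so the schedule is feasible.

Yes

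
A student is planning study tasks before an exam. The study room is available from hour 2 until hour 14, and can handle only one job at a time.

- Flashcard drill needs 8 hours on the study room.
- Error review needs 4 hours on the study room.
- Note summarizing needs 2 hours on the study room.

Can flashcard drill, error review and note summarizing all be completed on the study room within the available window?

No

The study room window is 14 − 2 = 12 hours.
Running back to back, the jobs need 8 + 4 + 2 = 14 hours on the study room.
Since 14 > 12, they cannot all fit.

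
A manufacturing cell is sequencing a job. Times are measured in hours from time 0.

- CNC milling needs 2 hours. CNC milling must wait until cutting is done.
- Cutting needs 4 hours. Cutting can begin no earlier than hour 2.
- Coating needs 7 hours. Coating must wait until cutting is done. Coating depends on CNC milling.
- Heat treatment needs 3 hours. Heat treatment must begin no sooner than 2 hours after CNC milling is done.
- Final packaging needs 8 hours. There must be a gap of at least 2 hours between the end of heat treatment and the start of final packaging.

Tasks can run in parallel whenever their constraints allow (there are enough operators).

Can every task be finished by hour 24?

After its own release at hour 2, cutting can start at hour 2 and finishes at hour 6.
CNC milling waits on cutting (finishes hour 6), so it starts at hour 6 and finishes at 6 + 2 = hour 8.
Coating needs all of cutting (finishes hour 6); CNC milling (finishes hour 8). That puts its earliest start at hour 8; it finishes at 8 + 7 = hour 15.
Heat treatment waits on CNC milling (finishes hour 8, plus 2-hour gap → hour 10), so it starts at hour 10 and finishes at 10 + 3 = hour 13.
After heat treatment (finishes hour 13, plus 2-hour gap → hour 15), final packaging can start at hour 15 and finishes at hour 23.
Every task is finished by hour 23, which is no later than the deadline of 24, so the schedule is feasible.

Yes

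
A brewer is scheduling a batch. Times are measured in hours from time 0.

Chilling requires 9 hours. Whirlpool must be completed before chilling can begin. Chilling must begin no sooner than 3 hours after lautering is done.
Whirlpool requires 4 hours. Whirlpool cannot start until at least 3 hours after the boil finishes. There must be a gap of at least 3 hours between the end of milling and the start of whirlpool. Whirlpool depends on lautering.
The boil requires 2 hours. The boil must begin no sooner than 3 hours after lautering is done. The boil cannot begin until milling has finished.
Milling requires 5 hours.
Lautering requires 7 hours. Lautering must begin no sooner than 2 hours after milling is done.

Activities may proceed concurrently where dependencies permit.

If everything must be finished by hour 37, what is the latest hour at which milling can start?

Chilling must finish by hour 37; it takes 9 hours, so it must start by 37 − 9 = hour 28.
Whirlpool must finish before chilling (must start by hour 28). With a 4-hour duration, whirlpool must start by 28 − 4 = hour 24.
The boil has to be done before whirlpool (must start by hour 24, minus 3-hour gap → hour 21). That means finishing by hour 21, i.e. starting by 21 − 2 = hour 19.
Lautering feeds the boil (must start by hour 19, minus 3-hour gap → hour 16); whirlpool (must start by hour 24); chilling (must start by hour 28, minus 3-hour gap → hour 25). Taking the minimum, lautering must finish by hour 16 and start by 16 − 7 = hour 9.
Milling feeds lautering (must start by hour 9, minus 2-hour gap → hour 7); the boil (must start by hour 19); whirlpool (must start by hour 24, minus 3-hour gap → hour 21). Taking the minimum, milling must finish by hour 7 and start by 7 − 5 = hour 2.

2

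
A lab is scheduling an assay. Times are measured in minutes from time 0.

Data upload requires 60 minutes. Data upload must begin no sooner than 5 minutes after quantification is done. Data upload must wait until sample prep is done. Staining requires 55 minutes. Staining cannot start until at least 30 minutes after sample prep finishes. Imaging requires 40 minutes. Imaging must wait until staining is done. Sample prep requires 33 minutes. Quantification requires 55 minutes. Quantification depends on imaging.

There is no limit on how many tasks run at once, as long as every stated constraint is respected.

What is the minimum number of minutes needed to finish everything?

278

Nothing blocks sample prep, so it runs from minute 0 to minute 33.
Staining waits on sample prep (finishes minute 33, plus 30-minute gap → minute 63), so it starts at minute 63 and finishes at 63 + 55 = minute 118.
Imaging cannot begin until staining (finishes minute 118). It runs from minute 118 to 118 + 40 = minute 158.
Quantification cannot begin until imaging (finishes minute 158). It runs from minute 158 to 158 + 55 = minute 213.
Data upload has to wait for quantification (finishes minute 213, plus 5-minute gap → minute 218); sample prep (finishes minute 33). The latest of these is minute 218, so data upload runs minute 218 to 218 + 60 = minute 278.
All tasks are finished once the last one completes. Finish times: Sample prep at 33, Staining at 118, Imaging at 158, Quantification at 213, Data upload at 278. The latest is minute 278.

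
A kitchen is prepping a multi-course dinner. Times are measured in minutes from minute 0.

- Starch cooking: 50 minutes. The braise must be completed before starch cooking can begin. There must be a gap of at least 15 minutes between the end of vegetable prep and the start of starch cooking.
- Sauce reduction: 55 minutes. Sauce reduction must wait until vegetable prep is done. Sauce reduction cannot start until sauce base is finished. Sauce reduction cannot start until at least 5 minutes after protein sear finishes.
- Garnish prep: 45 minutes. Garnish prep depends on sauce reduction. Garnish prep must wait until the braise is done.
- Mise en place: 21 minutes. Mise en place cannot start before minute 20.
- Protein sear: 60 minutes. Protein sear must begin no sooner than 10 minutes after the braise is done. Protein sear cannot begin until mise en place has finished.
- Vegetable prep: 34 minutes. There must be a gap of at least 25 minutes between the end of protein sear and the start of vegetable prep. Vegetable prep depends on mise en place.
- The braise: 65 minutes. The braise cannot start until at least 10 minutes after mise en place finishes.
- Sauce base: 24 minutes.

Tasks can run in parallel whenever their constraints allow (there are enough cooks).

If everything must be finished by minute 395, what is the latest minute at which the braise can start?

101

Garnish prep has no dependents, so it just needs to finish by minute 395. Starting by 395 − 45 = minute 350 achieves that.
Sauce reduction feeds into garnish prep (must start by minute 350); so sauce reduction must finish by minute 350 and therefore start by minute 295.
To finish by minute 395, starch cooking (duration 50) must start no later than minute 345.
Vegetable prep must finish in time for sauce reduction (must start by minute 295); starch cooking (must start by minute 345, minus 15-minute gap → minute 330). The tightest is minute 295, so vegetable prep must start by 295 − 34 = minute 261.
Protein sear must finish in time for vegetable prep (must start by minute 261, minus 25-minute gap → minute 236); sauce reduction (must start by minute 295, minus 5-minute gap → minute 290). The tightest is minute 236, so protein sear must start by 236 − 60 = minute 176.
The braise must finish in time for protein sear (must start by minute 176, minus 10-minute gap → minute 166); starch cooking (must start by minute 345); garnish prep (must start by minute 350). The tightest is minute 166, so the braise must start by 166 − 65 = minute 101.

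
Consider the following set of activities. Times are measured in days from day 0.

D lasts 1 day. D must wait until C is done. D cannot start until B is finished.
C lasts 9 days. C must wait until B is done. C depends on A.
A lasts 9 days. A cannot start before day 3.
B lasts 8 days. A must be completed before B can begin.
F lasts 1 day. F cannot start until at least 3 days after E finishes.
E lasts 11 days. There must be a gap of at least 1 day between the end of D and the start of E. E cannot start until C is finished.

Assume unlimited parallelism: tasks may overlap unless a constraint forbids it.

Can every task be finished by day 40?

A waits on its own release at day 3, so it starts at day 3 and finishes at 3 + 9 = day 12.
After A (finishes day 12), B can start at day 12 and finishes at day 20.
C needs all of B (finishes day 20); A (finishes day 12). That puts its earliest start at day 20; it finishes at 20 + 9 = day 29.
D has to wait for C (finishes day 29); B (finishes day 20). The latest of these is day 29, so D runs day 29 to 29 + 1 = day 30.
E needs all of D (finishes day 30, plus 1-day gap → day 31); C (finishes day 29). That puts its earliest start at day 31; it finishes at 31 + 11 = day 42.
F cannot begin until E (finishes day 42, plus 3-day gap → day 45). It runs from day 45 to 45 + 1 = day 46.
The earliest everything can be done is day 46, which is after the deadline of 40, so it is not possible.

No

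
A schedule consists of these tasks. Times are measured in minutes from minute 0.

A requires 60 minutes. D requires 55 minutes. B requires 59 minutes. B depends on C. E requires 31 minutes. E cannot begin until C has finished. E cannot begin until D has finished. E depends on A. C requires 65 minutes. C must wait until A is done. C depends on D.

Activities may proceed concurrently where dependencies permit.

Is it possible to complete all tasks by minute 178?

D has no prerequisites, so it starts at minute 0 and finishes at minute 55.
A has no prerequisites, so it starts at minute 0 and finishes at minute 60.
C cannot start until A (finishes minute 60); D (finishes minute 55). The controlling bound is minute 60, so C finishes at 60 + 65 = minute 125.
E needs all of C (finishes minute 125); D (finishes minute 55); A (finishes minute 60). That puts its earliest start at minute 125; it finishes at 125 + 31 = minute 156.
B cannot begin until C (finishes minute 125). It runs from minute 125 to 125 + 59 = minute 184.
The earliest everything can be done is minute 184, which is after the deadline of 178, so it is not possible.

No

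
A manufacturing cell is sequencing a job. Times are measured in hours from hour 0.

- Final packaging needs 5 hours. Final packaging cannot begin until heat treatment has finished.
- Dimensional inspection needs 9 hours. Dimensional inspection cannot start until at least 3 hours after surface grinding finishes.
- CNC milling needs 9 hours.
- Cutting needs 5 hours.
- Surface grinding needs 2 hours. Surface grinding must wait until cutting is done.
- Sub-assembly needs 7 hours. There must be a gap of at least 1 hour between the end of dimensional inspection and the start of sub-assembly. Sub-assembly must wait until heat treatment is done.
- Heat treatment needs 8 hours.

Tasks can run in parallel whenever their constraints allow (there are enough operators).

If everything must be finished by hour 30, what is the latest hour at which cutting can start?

3

Sub-assembly has no dependents, so it just needs to finish by hour 30. Starting by 30 − 7 = hour 23 achieves that.
Dimensional inspection must finish before sub-assembly (must start by hour 23, minus 1-hour gap → hour 22). With a 9-hour duration, dimensional inspection must start by 22 − 9 = hour 13.
Since dimensional inspection (must start by hour 13, minus 3-hour gap → hour 10) depends on it, surface grinding must finish by hour 10. Backing off its 2-hour duration gives a latest start of hour 8.
Cutting must finish before surface grinding (must start by hour 8). With a 5-hour duration, cutting must start by 8 − 5 = hour 3.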